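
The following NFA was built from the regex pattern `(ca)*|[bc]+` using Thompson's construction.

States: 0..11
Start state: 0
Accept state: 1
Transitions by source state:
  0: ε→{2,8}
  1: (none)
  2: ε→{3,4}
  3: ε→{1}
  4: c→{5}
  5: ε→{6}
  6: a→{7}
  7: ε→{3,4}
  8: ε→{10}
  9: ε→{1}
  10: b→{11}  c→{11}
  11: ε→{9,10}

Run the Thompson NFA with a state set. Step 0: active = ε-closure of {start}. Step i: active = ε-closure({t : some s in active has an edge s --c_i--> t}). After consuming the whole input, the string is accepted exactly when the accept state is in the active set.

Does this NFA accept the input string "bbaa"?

Answer: REJECT

Derivation:
start: ε-closure({0}) = {0,1,2,3,4,8,10}
'b' @ 1: {1,9,10,11}  [accepting]
'b' @ 2: {1,9,10,11}  [accepting]
'a' @ 3: {}  — no active states
rest 'a' ignored (set empty)
after full input: {}  (accept=1 not in)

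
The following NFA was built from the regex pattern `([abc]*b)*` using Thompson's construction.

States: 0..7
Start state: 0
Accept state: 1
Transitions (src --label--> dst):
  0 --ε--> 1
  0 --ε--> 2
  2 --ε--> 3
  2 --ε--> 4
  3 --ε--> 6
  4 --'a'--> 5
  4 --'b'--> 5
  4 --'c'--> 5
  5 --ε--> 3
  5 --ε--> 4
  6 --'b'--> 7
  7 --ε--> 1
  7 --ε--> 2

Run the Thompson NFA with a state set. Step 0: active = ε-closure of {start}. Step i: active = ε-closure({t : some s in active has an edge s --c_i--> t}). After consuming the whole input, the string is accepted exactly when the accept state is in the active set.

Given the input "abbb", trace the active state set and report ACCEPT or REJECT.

Answer: ACCEPT

Trace:
initial (ε-close {0}): {0,1,2,3,4,6}
'a' @ 1: {3,4,5,6}
'b' @ 2: {1,2,3,4,5,6,7}  (accept∈set)
'b' @ 3: {1,2,3,4,5,6,7}  (accept∈set)
'b' @ 4: {1,2,3,4,5,6,7}  (accept∈set)
end set {1,2,3,4,5,6,7} — state 1 in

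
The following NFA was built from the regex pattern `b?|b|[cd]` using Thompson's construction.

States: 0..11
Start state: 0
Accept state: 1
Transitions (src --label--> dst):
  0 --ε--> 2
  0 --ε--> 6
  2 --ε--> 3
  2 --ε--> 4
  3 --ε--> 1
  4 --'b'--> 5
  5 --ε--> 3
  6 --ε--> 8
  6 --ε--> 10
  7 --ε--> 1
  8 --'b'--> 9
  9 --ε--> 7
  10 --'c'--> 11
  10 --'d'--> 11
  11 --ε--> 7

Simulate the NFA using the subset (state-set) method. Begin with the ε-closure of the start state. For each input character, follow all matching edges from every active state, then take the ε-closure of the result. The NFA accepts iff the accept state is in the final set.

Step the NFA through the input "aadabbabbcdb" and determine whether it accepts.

Answer: REJECT

Trace:
S₀ = ε-closure({0}) = {0,1,2,3,4,6,8,10}
'a' @ 1: {}  — dead — no transitions
rest 'adabbabbcdb' ignored (set empty)
end set {} — state 1 not in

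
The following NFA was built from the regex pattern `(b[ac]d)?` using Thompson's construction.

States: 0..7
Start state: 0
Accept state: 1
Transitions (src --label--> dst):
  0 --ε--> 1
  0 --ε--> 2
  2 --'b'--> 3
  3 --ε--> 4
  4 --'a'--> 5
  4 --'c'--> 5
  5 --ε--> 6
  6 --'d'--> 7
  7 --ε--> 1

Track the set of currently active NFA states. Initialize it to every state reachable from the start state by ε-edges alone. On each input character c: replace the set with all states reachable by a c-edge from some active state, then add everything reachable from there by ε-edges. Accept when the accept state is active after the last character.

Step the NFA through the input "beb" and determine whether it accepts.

Answer: REJECT

Trace:
initial (ε-close {0}): {0,1,2}
'b' @ 1: {3,4}
'e' @ 2: {}  — state set empty
rest 'b' ignored (set empty)
after full input: {}  (accept=1 not in)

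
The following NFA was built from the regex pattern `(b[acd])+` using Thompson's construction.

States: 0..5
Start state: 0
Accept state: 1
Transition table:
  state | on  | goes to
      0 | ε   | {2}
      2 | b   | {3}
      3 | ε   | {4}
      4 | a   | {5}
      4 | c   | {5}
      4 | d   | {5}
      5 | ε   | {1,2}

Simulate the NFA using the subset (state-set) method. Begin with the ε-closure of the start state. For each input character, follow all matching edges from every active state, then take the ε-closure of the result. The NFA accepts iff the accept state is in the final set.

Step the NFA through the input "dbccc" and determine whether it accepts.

initial (ε-close {0}): {0,2}
'd' @ 1: {}  — no active states
rest 'bccc' ignored (set empty)
end set {} — state 1 not in

Answer: REJECT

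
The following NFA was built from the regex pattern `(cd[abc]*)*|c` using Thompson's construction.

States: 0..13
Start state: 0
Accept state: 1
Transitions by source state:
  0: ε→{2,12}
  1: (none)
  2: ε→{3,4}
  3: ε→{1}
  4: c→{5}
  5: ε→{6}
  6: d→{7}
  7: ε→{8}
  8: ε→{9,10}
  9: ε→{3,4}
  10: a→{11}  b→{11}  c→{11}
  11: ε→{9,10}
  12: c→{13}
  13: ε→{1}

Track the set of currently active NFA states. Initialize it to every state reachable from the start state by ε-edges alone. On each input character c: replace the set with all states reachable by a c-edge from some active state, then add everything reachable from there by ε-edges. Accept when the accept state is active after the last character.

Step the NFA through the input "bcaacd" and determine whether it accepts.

start: ε-closure({0}) = {0,1,2,3,4,12}
'b' @ 1: {}  — state set empty
rest 'caacd' ignored (set empty)
final: {}; accept 1 not in set

Answer: REJECT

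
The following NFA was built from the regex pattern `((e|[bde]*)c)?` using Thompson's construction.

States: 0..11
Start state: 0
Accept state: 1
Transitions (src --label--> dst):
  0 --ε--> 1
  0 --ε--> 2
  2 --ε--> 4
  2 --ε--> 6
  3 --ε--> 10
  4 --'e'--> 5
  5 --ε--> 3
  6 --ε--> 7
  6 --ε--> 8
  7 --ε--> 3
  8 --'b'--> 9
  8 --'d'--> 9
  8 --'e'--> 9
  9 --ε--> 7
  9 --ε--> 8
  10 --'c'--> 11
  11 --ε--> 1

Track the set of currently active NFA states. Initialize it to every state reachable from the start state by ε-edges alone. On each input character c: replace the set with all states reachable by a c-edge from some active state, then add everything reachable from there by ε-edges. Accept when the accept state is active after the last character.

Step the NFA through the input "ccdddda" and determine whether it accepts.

initial (ε-close {0}): {0,1,2,3,4,6,7,8,10}
'c' @ 1: {1,11}  (accept∈set)
'c' @ 2: {}  — state set empty
rest 'dddda' ignored (set empty)
final: {}; accept 1 not in set

Answer: REJECT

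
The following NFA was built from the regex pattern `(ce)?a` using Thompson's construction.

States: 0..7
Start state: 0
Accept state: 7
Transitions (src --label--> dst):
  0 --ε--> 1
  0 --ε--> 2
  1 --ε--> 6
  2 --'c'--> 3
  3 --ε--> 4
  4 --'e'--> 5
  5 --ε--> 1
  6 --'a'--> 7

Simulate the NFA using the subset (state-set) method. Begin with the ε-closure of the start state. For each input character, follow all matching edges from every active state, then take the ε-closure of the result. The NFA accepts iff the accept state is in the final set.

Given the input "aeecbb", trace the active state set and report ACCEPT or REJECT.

start: ε-closure({0}) = {0,1,2,6}
'a' @ 1: {7}  ✓accept
'e' @ 2: {}  — no active states
rest 'ecbb' ignored (set empty)
final: {}; accept 7 not in set

Answer: REJECT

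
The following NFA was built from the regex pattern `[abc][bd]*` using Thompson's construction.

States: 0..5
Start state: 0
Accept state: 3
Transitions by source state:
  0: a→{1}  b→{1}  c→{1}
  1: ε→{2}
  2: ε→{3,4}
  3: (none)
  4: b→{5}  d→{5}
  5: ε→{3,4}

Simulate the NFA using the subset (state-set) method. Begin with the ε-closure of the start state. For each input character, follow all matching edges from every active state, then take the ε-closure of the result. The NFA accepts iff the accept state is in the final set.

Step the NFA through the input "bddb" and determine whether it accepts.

Answer: ACCEPT

Trace:
initial (ε-close {0}): {0}
'b' @ 1: {1,2,3,4}  [accepting]
'd' @ 2: {3,4,5}  [accepting]
'd' @ 3: {3,4,5}  [accepting]
'b' @ 4: {3,4,5}  [accepting]
final: {3,4,5}; accept 3 in set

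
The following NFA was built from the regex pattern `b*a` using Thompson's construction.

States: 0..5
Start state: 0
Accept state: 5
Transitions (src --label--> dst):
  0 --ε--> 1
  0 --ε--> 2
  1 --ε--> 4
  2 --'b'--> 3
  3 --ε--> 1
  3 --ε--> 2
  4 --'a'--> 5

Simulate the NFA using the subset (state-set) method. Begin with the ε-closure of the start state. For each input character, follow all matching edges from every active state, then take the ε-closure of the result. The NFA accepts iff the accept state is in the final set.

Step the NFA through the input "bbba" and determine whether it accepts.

Answer: ACCEPT

Steps:
S₀ = ε-closure({0}) = {0,1,2,4}
'b' @ 1: {1,2,3,4}
'b' @ 2: {1,2,3,4}
'b' @ 3: {1,2,3,4}
'a' @ 4: {5}  [accepting]
final: {5}; accept 5 in set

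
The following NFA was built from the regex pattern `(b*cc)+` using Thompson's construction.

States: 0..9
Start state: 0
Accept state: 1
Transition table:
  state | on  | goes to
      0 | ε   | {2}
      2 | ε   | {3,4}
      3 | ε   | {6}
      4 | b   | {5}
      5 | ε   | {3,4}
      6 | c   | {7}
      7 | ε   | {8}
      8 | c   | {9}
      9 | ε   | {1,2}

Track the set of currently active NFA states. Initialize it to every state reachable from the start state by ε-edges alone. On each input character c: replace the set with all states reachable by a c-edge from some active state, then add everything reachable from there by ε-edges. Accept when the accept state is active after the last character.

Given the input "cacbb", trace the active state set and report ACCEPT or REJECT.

Answer: REJECT

Trace:
initial (ε-close {0}): {0,2,3,4,6}
'c' @ 1: {7,8}
'a' @ 2: {}  — state set empty
rest 'cbb' ignored (set empty)
after full input: {}  (accept=1 not in)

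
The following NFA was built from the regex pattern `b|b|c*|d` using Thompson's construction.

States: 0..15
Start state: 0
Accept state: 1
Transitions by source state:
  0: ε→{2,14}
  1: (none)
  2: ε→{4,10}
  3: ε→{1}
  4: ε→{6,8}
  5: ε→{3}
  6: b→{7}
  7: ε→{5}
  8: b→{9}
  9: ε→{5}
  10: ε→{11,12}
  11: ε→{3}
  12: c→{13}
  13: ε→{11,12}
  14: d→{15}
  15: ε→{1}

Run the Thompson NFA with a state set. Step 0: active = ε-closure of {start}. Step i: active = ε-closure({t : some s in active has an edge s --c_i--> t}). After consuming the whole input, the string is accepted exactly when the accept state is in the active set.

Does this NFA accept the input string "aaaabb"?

start: ε-closure({0}) = {0,1,2,3,4,6,8,10,11,12,14}
'a' @ 1: {}  — state set empty
rest 'aaabb' ignored (set empty)
after full input: {}  (accept=1 not in)

Answer: REJECT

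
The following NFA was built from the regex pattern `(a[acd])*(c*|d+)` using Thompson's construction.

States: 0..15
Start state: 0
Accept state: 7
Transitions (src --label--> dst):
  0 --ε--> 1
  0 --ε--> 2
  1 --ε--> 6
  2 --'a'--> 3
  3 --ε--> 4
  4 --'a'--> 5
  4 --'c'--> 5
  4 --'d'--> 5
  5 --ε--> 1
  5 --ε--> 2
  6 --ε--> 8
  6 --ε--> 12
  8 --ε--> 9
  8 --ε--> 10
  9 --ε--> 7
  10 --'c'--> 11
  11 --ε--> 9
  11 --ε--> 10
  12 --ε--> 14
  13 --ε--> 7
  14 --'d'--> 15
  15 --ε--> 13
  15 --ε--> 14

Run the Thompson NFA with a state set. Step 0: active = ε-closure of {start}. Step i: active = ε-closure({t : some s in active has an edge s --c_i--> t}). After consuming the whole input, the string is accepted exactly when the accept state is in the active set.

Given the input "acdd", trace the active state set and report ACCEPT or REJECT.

Answer: ACCEPT

Trace:
initial (ε-close {0}): {0,1,2,6,7,8,9,10,12,14}
'a' @ 1: {3,4}
'c' @ 2: {1,2,5,6,7,8,9,10,12,14}  [accepting]
'd' @ 3: {7,13,14,15}  [accepting]
'd' @ 4: {7,13,14,15}  [accepting]
end set {7,13,14,15} — state 7 in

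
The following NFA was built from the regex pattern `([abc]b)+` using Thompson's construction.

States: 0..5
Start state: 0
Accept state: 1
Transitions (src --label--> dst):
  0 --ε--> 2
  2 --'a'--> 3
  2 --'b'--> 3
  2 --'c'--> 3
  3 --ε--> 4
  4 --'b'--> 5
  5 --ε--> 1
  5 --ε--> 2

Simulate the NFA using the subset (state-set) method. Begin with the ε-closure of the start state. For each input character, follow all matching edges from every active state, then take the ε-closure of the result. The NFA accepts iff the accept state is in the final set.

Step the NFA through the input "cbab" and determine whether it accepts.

S₀ = ε-closure({0}) = {0,2}
'c' @ 1: {3,4}
'b' @ 2: {1,2,5}  [accepting]
'a' @ 3: {3,4}
'b' @ 4: {1,2,5}  [accepting]
end set {1,2,5} — state 1 in

Answer: ACCEPT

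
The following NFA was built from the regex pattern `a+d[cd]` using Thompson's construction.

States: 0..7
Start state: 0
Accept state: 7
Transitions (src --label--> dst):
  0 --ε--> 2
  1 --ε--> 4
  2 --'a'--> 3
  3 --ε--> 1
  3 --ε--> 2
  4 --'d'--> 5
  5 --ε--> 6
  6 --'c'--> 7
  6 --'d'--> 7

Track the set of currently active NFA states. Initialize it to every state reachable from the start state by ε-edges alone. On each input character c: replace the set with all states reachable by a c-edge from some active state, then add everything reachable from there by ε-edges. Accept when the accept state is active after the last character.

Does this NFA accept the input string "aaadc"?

Answer: ACCEPT

Derivation:
start: ε-closure({0}) = {0,2}
'a' @ 1: {1,2,3,4}
'a' @ 2: {1,2,3,4}
'a' @ 3: {1,2,3,4}
'd' @ 4: {5,6}
'c' @ 5: {7}  [accepting]
final: {7}; accept 7 in set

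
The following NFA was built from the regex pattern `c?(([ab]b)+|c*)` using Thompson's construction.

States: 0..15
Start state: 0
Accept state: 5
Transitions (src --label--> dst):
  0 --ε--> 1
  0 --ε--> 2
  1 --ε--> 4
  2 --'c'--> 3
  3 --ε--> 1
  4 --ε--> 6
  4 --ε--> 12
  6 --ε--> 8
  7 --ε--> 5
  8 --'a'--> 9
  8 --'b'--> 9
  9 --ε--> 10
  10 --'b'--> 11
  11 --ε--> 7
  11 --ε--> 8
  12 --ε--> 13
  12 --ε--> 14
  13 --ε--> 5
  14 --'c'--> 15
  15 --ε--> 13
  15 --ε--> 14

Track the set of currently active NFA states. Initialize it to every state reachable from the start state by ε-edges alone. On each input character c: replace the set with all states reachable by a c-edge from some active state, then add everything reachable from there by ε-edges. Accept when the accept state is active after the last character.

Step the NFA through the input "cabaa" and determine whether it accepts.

Answer: REJECT

Derivation:
start: ε-closure({0}) = {0,1,2,4,5,6,8,12,13,14}
'c' @ 1: {1,3,4,5,6,8,12,13,14,15}  (accept∈set)
'a' @ 2: {9,10}
'b' @ 3: {5,7,8,11}  (accept∈set)
'a' @ 4: {9,10}
'a' @ 5: {}  — no active states
after full input: {}  (accept=5 not in)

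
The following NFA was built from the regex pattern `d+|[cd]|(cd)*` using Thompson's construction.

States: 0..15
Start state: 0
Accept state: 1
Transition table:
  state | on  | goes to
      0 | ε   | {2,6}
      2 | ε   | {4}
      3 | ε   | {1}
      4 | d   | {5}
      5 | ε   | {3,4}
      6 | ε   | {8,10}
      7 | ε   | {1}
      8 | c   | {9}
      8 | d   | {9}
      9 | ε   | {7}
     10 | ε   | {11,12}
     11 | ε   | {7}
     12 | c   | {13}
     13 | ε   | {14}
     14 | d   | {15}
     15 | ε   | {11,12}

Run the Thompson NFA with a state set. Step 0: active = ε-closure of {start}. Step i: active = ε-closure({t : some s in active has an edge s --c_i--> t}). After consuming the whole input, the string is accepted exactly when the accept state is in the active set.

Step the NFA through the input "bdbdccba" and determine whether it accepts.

initial (ε-close {0}): {0,1,2,4,6,7,8,10,11,12}
'b' @ 1: {}  — state set empty
rest 'dbdccba' ignored (set empty)
final: {}; accept 1 not in set

Answer: REJECT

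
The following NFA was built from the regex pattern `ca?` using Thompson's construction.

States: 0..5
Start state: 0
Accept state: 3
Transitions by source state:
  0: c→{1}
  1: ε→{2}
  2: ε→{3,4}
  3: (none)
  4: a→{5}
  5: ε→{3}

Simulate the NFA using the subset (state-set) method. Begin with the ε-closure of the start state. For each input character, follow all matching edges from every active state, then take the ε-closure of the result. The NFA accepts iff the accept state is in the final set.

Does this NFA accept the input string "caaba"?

start: ε-closure({0}) = {0}
'c' @ 1: {1,2,3,4}  ✓accept
'a' @ 2: {3,5}  ✓accept
'a' @ 3: {}  — dead — no transitions
rest 'ba' ignored (set empty)
final: {}; accept 3 not in set

Answer: REJECT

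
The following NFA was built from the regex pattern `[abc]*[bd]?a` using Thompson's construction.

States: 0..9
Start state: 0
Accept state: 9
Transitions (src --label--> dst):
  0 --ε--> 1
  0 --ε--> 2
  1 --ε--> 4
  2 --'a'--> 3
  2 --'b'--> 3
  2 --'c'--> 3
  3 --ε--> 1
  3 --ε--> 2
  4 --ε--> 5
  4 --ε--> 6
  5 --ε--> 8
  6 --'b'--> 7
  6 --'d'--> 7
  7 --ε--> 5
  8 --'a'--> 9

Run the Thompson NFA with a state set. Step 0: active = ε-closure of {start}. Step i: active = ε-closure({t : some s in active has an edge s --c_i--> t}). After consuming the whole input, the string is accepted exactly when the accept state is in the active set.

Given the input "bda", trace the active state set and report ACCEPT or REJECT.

start: ε-closure({0}) = {0,1,2,4,5,6,8}
'b' @ 1: {1,2,3,4,5,6,7,8}
'd' @ 2: {5,7,8}
'a' @ 3: {9}  (accept∈set)
end set {9} — state 9 in

Answer: ACCEPT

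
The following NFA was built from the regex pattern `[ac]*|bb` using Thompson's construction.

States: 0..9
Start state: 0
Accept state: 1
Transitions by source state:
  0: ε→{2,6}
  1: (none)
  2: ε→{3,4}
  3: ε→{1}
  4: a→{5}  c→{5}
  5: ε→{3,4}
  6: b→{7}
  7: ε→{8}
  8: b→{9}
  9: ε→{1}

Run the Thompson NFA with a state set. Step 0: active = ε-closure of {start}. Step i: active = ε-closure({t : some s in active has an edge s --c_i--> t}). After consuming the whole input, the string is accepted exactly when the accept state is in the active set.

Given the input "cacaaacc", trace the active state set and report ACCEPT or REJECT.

S₀ = ε-closure({0}) = {0,1,2,3,4,6}
'c' @ 1: {1,3,4,5}  (accept∈set)
'a' @ 2: {1,3,4,5}  (accept∈set)
'c' @ 3: {1,3,4,5}  (accept∈set)
'a' @ 4: {1,3,4,5}  (accept∈set)
'a' @ 5: {1,3,4,5}  (accept∈set)
'a' @ 6: {1,3,4,5}  (accept∈set)
'c' @ 7: {1,3,4,5}  (accept∈set)
'c' @ 8: {1,3,4,5}  (accept∈set)
final: {1,3,4,5}; accept 1 in set

Answer: ACCEPT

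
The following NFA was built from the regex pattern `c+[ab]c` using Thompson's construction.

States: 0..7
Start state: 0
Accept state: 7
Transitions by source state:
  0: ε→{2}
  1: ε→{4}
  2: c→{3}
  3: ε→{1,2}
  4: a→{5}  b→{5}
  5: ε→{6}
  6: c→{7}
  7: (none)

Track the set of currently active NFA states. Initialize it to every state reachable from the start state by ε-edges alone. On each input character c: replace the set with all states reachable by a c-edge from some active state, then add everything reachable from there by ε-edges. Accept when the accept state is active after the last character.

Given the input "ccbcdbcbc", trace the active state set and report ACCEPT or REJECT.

Answer: REJECT

Derivation:
start: ε-closure({0}) = {0,2}
'c' @ 1: {1,2,3,4}
'c' @ 2: {1,2,3,4}
'b' @ 3: {5,6}
'c' @ 4: {7}  [accepting]
'd' @ 5: {}  — state set empty
rest 'bcbc' ignored (set empty)
end set {} — state 7 not in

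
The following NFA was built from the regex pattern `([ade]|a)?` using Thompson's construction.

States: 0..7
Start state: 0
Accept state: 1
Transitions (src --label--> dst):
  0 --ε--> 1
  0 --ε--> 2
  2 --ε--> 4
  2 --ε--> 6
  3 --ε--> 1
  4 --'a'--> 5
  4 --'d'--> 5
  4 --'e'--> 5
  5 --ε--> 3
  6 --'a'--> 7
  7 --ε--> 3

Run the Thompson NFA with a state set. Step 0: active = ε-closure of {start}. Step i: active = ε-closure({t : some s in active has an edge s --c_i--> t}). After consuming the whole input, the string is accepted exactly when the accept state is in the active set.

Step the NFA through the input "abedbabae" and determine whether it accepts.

Answer: REJECT

Derivation:
start: ε-closure({0}) = {0,1,2,4,6}
'a' @ 1: {1,3,5,7}  [accepting]
'b' @ 2: {}  — no active states
rest 'edbabae' ignored (set empty)
final: {}; accept 1 not in set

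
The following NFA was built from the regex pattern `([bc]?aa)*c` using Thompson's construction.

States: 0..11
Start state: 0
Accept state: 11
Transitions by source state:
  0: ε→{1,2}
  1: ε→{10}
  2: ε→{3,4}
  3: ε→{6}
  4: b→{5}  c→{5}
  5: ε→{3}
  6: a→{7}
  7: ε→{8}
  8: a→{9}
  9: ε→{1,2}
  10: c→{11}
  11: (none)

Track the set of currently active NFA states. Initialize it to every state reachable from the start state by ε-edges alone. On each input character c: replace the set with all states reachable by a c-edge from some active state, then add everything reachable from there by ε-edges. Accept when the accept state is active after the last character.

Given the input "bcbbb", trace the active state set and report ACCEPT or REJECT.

S₀ = ε-closure({0}) = {0,1,2,3,4,6,10}
'b' @ 1: {3,5,6}
'c' @ 2: {}  — dead — no transitions
rest 'bbb' ignored (set empty)
end set {} — state 11 not in

Answer: REJECT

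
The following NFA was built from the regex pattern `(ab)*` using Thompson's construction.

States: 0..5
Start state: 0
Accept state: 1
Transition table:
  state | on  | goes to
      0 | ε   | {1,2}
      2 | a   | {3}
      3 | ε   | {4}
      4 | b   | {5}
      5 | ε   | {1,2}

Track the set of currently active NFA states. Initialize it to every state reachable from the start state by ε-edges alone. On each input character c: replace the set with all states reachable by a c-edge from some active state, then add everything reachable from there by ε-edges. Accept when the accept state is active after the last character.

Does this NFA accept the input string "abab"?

initial (ε-close {0}): {0,1,2}
'a' @ 1: {3,4}
'b' @ 2: {1,2,5}  (accept∈set)
'a' @ 3: {3,4}
'b' @ 4: {1,2,5}  (accept∈set)
end set {1,2,5} — state 1 in

Answer: ACCEPT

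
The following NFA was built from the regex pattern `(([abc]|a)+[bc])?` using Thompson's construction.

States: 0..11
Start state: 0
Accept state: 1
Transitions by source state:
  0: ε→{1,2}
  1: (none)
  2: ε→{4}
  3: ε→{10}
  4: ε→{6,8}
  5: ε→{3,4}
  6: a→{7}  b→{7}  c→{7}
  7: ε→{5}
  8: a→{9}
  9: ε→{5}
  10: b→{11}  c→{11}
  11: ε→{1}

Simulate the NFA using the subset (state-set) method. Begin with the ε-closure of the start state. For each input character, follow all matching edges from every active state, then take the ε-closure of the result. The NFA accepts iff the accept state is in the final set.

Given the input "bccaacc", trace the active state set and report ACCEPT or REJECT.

Answer: ACCEPT

Derivation:
initial (ε-close {0}): {0,1,2,4,6,8}
'b' @ 1: {3,4,5,6,7,8,10}
'c' @ 2: {1,3,4,5,6,7,8,10,11}  (accept∈set)
'c' @ 3: {1,3,4,5,6,7,8,10,11}  (accept∈set)
'a' @ 4: {3,4,5,6,7,8,9,10}
'a' @ 5: {3,4,5,6,7,8,9,10}
'c' @ 6: {1,3,4,5,6,7,8,10,11}  (accept∈set)
'c' @ 7: {1,3,4,5,6,7,8,10,11}  (accept∈set)
final: {1,3,4,5,6,7,8,10,11}; accept 1 in set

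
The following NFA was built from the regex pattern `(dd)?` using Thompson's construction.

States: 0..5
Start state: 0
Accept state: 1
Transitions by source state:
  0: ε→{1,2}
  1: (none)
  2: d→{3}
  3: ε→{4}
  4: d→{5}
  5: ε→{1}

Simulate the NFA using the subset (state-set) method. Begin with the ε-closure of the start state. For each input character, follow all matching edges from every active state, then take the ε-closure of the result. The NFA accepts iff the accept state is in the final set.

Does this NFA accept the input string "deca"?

Answer: REJECT

Trace:
start: ε-closure({0}) = {0,1,2}
'd' @ 1: {3,4}
'e' @ 2: {}  — dead — no transitions
rest 'ca' ignored (set empty)
after full input: {}  (accept=1 not in)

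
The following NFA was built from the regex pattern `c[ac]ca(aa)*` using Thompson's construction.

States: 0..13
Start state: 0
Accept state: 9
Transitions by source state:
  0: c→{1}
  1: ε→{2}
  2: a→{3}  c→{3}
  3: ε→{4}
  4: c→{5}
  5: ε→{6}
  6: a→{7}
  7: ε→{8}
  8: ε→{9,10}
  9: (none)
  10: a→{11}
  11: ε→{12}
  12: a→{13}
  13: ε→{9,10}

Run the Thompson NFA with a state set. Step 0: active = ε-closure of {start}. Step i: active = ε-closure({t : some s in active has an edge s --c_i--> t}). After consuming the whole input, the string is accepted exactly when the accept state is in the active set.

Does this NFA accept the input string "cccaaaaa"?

S₀ = ε-closure({0}) = {0}
'c' @ 1: {1,2}
'c' @ 2: {3,4}
'c' @ 3: {5,6}
'a' @ 4: {7,8,9,10}  [accepting]
'a' @ 5: {11,12}
'a' @ 6: {9,10,13}  [accepting]
'a' @ 7: {11,12}
'a' @ 8: {9,10,13}  [accepting]
after full input: {9,10,13}  (accept=9 in)

Answer: ACCEPT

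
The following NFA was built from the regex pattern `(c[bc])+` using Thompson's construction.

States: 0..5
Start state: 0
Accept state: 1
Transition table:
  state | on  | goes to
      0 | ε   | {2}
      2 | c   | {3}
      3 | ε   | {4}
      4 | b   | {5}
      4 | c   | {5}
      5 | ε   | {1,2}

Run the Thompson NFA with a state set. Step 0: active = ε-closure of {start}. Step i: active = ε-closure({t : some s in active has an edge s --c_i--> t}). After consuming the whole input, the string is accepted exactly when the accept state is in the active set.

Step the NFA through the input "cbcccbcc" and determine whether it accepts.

Answer: ACCEPT

Trace:
initial (ε-close {0}): {0,2}
'c' @ 1: {3,4}
'b' @ 2: {1,2,5}  (accept∈set)
'c' @ 3: {3,4}
'c' @ 4: {1,2,5}  (accept∈set)
'c' @ 5: {3,4}
'b' @ 6: {1,2,5}  (accept∈set)
'c' @ 7: {3,4}
'c' @ 8: {1,2,5}  (accept∈set)
end set {1,2,5} — state 1 in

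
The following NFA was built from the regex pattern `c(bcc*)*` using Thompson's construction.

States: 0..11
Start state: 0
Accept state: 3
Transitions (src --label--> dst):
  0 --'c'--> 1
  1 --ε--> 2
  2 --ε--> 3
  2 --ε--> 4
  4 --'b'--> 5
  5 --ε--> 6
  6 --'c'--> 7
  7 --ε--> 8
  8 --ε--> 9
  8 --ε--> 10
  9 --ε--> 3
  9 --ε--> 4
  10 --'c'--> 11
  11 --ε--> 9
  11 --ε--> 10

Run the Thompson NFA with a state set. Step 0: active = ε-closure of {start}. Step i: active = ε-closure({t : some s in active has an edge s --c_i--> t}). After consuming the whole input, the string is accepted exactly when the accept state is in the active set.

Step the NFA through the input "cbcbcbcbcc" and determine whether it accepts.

Answer: ACCEPT

Trace:
initial (ε-close {0}): {0}
'c' @ 1: {1,2,3,4}  (accept∈set)
'b' @ 2: {5,6}
'c' @ 3: {3,4,7,8,9,10}  (accept∈set)
'b' @ 4: {5,6}
'c' @ 5: {3,4,7,8,9,10}  (accept∈set)
'b' @ 6: {5,6}
'c' @ 7: {3,4,7,8,9,10}  (accept∈set)
'b' @ 8: {5,6}
'c' @ 9: {3,4,7,8,9,10}  (accept∈set)
'c' @ 10: {3,4,9,10,11}  (accept∈set)
final: {3,4,9,10,11}; accept 3 in set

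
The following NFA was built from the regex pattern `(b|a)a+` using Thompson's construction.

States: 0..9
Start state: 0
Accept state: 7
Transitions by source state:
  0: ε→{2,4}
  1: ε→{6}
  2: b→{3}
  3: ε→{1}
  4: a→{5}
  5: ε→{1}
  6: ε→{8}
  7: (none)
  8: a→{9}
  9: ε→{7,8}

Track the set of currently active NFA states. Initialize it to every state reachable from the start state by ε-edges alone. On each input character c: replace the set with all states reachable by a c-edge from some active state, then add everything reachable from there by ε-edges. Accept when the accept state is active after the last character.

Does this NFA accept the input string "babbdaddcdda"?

Answer: REJECT

Trace:
S₀ = ε-closure({0}) = {0,2,4}
'b' @ 1: {1,3,6,8}
'a' @ 2: {7,8,9}  (accept∈set)
'b' @ 3: {}  — dead — no transitions
rest 'bdaddcdda' ignored (set empty)
after full input: {}  (accept=7 not in)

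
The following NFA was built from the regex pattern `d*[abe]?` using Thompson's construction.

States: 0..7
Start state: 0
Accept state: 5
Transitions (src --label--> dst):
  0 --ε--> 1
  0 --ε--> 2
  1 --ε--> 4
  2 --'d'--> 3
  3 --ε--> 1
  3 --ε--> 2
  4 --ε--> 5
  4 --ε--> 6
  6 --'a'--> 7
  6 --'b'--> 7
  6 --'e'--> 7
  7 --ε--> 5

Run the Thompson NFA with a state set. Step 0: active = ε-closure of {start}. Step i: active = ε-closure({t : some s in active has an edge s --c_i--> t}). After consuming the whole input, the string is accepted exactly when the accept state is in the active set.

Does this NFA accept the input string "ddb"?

Answer: ACCEPT

Steps:
S₀ = ε-closure({0}) = {0,1,2,4,5,6}
'd' @ 1: {1,2,3,4,5,6}  ✓accept
'd' @ 2: {1,2,3,4,5,6}  ✓accept
'b' @ 3: {5,7}  ✓accept
final: {5,7}; accept 5 in set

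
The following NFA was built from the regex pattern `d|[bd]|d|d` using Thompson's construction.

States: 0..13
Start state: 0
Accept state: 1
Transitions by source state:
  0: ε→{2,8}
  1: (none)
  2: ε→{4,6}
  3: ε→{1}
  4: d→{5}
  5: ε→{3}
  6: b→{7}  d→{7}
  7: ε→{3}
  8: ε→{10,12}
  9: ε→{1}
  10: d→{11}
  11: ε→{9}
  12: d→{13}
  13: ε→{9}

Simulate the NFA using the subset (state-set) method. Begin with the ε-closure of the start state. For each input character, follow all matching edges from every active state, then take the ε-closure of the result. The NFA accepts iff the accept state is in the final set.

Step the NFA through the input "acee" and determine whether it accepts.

start: ε-closure({0}) = {0,2,4,6,8,10,12}
'a' @ 1: {}  — dead — no transitions
rest 'cee' ignored (set empty)
final: {}; accept 1 not in set

Answer: REJECT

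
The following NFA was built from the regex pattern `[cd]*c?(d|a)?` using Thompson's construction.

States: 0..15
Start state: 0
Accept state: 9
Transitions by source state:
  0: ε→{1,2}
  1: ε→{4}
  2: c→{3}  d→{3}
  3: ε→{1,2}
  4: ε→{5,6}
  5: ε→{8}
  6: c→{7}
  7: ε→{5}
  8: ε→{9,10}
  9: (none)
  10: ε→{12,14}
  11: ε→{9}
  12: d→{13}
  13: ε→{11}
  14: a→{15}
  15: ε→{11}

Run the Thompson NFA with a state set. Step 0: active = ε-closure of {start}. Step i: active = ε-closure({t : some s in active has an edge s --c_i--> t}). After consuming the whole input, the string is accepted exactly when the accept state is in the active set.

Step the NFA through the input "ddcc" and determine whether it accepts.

Answer: ACCEPT

Trace:
S₀ = ε-closure({0}) = {0,1,2,4,5,6,8,9,10,12,14}
'd' @ 1: {1,2,3,4,5,6,8,9,10,11,12,13,14}  (accept∈set)
'd' @ 2: {1,2,3,4,5,6,8,9,10,11,12,13,14}  (accept∈set)
'c' @ 3: {1,2,3,4,5,6,7,8,9,10,12,14}  (accept∈set)
'c' @ 4: {1,2,3,4,5,6,7,8,9,10,12,14}  (accept∈set)
after full input: {1,2,3,4,5,6,7,8,9,10,12,14}  (accept=9 in)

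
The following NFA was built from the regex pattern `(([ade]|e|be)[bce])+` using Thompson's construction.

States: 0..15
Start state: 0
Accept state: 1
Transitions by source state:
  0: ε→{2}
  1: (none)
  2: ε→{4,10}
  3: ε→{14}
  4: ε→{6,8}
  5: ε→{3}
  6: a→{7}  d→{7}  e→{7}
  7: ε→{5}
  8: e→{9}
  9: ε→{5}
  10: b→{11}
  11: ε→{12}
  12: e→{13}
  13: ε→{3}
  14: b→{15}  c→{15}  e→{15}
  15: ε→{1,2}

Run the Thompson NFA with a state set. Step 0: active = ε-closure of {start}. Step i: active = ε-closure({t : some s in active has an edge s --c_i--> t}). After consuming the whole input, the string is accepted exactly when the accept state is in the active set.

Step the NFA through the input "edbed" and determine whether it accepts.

S₀ = ε-closure({0}) = {0,2,4,6,8,10}
'e' @ 1: {3,5,7,9,14}
'd' @ 2: {}  — dead — no transitions
rest 'bed' ignored (set empty)
end set {} — state 1 not in

Answer: REJECT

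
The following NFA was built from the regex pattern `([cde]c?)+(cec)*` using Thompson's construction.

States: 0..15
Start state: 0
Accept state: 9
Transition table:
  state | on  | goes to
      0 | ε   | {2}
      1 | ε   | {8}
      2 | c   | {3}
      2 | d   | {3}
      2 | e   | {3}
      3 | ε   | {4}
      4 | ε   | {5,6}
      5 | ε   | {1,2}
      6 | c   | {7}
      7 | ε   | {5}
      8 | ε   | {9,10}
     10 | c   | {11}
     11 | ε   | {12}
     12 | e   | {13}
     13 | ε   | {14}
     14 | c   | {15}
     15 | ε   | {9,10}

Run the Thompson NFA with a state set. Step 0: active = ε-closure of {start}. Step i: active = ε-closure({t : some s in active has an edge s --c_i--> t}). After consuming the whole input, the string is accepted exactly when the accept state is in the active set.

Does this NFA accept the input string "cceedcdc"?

initial (ε-close {0}): {0,2}
'c' @ 1: {1,2,3,4,5,6,8,9,10}  [accepting]
'c' @ 2: {1,2,3,4,5,6,7,8,9,10,11,12}  [accepting]
'e' @ 3: {1,2,3,4,5,6,8,9,10,13,14}  [accepting]
'e' @ 4: {1,2,3,4,5,6,8,9,10}  [accepting]
'd' @ 5: {1,2,3,4,5,6,8,9,10}  [accepting]
'c' @ 6: {1,2,3,4,5,6,7,8,9,10,11,12}  [accepting]
'd' @ 7: {1,2,3,4,5,6,8,9,10}  [accepting]
'c' @ 8: {1,2,3,4,5,6,7,8,9,10,11,12}  [accepting]
final: {1,2,3,4,5,6,7,8,9,10,11,12}; accept 9 in set

Answer: ACCEPT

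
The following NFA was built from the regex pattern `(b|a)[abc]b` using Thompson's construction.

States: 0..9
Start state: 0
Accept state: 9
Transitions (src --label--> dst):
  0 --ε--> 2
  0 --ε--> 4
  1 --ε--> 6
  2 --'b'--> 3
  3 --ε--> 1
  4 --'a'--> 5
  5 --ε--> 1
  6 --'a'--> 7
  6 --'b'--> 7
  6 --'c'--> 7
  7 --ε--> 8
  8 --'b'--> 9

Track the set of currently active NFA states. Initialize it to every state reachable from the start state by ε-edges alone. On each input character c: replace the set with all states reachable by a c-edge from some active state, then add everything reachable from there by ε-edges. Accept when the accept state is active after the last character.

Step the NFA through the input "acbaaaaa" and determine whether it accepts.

initial (ε-close {0}): {0,2,4}
'a' @ 1: {1,5,6}
'c' @ 2: {7,8}
'b' @ 3: {9}  (accept∈set)
'a' @ 4: {}  — state set empty
rest 'aaaa' ignored (set empty)
after full input: {}  (accept=9 not in)

Answer: REJECT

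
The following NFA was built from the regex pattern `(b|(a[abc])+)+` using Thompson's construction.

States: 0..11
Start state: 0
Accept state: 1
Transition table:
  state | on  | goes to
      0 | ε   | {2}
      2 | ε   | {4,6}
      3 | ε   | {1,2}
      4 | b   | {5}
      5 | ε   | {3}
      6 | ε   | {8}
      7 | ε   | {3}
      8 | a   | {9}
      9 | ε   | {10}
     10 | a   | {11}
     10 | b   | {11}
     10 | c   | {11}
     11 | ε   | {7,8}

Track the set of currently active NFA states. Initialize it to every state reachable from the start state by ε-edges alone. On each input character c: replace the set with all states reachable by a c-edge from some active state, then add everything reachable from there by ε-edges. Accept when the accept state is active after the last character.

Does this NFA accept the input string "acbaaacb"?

initial (ε-close {0}): {0,2,4,6,8}
'a' @ 1: {9,10}
'c' @ 2: {1,2,3,4,6,7,8,11}  (accept∈set)
'b' @ 3: {1,2,3,4,5,6,8}  (accept∈set)
'a' @ 4: {9,10}
'a' @ 5: {1,2,3,4,6,7,8,11}  (accept∈set)
'a' @ 6: {9,10}
'c' @ 7: {1,2,3,4,6,7,8,11}  (accept∈set)
'b' @ 8: {1,2,3,4,5,6,8}  (accept∈set)
end set {1,2,3,4,5,6,8} — state 1 in

Answer: ACCEPT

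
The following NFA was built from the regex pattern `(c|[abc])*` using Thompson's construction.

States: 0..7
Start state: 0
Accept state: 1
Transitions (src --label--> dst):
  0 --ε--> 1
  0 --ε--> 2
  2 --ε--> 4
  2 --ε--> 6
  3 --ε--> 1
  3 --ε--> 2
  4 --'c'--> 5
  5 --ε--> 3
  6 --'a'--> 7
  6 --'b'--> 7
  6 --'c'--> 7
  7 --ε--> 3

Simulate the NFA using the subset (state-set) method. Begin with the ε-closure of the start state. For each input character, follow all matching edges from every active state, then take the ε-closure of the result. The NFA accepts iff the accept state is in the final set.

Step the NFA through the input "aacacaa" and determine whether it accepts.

Answer: ACCEPT

Derivation:
initial (ε-close {0}): {0,1,2,4,6}
'a' @ 1: {1,2,3,4,6,7}  (accept∈set)
'a' @ 2: {1,2,3,4,6,7}  (accept∈set)
'c' @ 3: {1,2,3,4,5,6,7}  (accept∈set)
'a' @ 4: {1,2,3,4,6,7}  (accept∈set)
'c' @ 5: {1,2,3,4,5,6,7}  (accept∈set)
'a' @ 6: {1,2,3,4,6,7}  (accept∈set)
'a' @ 7: {1,2,3,4,6,7}  (accept∈set)
after full input: {1,2,3,4,6,7}  (accept=1 in)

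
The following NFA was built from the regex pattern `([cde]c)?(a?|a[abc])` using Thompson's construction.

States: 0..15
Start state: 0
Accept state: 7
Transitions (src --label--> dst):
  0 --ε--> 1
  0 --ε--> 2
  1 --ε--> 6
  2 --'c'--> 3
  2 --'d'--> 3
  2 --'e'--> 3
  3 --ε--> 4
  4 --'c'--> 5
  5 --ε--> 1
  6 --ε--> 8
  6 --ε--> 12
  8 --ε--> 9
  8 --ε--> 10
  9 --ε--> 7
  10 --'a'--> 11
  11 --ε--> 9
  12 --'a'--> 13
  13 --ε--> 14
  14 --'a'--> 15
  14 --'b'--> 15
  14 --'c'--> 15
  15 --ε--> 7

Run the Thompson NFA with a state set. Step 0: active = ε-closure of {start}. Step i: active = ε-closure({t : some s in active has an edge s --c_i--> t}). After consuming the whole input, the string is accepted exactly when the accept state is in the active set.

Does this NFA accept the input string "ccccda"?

start: ε-closure({0}) = {0,1,2,6,7,8,9,10,12}
'c' @ 1: {3,4}
'c' @ 2: {1,5,6,7,8,9,10,12}  (accept∈set)
'c' @ 3: {}  — state set empty
rest 'cda' ignored (set empty)
after full input: {}  (accept=7 not in)

Answer: REJECT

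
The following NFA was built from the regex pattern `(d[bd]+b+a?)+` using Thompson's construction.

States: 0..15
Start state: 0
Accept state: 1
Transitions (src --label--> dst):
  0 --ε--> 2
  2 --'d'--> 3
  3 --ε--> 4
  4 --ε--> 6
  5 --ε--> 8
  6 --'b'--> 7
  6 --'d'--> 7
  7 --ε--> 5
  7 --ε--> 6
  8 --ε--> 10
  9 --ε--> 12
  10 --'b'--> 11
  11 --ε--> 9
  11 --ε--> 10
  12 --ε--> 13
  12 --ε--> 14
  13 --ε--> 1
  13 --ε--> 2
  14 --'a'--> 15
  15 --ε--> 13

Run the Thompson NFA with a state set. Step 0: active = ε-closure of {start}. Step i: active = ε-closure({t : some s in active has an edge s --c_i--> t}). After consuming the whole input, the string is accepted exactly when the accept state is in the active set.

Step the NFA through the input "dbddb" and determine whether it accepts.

Answer: ACCEPT

Steps:
start: ε-closure({0}) = {0,2}
'd' @ 1: {3,4,6}
'b' @ 2: {5,6,7,8,10}
'd' @ 3: {5,6,7,8,10}
'd' @ 4: {5,6,7,8,10}
'b' @ 5: {1,2,5,6,7,8,9,10,11,12,13,14}  (accept∈set)
final: {1,2,5,6,7,8,9,10,11,12,13,14}; accept 1 in set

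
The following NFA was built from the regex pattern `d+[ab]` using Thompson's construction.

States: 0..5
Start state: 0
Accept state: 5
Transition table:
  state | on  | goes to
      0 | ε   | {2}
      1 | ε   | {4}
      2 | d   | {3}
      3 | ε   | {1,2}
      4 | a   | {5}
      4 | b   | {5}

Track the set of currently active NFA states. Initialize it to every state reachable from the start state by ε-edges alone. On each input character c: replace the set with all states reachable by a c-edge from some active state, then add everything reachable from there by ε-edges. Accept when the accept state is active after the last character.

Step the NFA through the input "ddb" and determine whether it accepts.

S₀ = ε-closure({0}) = {0,2}
'd' @ 1: {1,2,3,4}
'd' @ 2: {1,2,3,4}
'b' @ 3: {5}  [accepting]
final: {5}; accept 5 in set

Answer: ACCEPT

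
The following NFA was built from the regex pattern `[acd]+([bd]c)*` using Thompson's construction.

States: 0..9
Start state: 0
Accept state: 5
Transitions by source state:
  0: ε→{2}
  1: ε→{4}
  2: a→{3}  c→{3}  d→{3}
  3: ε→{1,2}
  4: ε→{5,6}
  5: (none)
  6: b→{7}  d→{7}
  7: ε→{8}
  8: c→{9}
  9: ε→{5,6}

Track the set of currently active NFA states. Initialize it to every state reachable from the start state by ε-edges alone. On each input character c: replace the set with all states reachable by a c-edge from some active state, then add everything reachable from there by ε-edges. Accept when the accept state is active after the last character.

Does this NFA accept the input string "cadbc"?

Answer: ACCEPT

Steps:
S₀ = ε-closure({0}) = {0,2}
'c' @ 1: {1,2,3,4,5,6}  [accepting]
'a' @ 2: {1,2,3,4,5,6}  [accepting]
'd' @ 3: {1,2,3,4,5,6,7,8}  [accepting]
'b' @ 4: {7,8}
'c' @ 5: {5,6,9}  [accepting]
final: {5,6,9}; accept 5 in set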